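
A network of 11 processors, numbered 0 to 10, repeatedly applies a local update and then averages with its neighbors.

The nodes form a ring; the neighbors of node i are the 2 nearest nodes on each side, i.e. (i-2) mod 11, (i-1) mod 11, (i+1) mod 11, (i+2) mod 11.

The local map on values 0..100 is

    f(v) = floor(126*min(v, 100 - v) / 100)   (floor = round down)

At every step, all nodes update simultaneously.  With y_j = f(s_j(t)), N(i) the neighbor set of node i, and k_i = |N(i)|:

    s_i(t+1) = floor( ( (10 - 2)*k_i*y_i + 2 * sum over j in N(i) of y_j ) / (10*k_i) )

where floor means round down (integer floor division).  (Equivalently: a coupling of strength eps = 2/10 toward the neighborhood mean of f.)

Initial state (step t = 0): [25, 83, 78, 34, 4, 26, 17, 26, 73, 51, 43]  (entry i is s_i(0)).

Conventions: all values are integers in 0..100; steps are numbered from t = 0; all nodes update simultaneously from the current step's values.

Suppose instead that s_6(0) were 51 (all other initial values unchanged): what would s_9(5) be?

Answer: s_9(5) = 58
Key observation: This trace re-runs the system from the modified initial state.

Derivation:
t=0: [25, 83, 78, 34, 4, 26, 51, 26, 73, 51, 43]
t=1: [32, 24, 26, 37, 12, 32, 53, 35, 37, 56, 50]
t=2: [41, 33, 32, 42, 20, 40, 54, 45, 47, 53, 58]
t=3: [50, 42, 40, 49, 29, 49, 55, 56, 58, 58, 52]
t=4: [61, 53, 50, 58, 40, 59, 55, 55, 52, 53, 58]
t=5: [50, 58, 60, 52, 51, 51, 55, 56, 59, 58, 52]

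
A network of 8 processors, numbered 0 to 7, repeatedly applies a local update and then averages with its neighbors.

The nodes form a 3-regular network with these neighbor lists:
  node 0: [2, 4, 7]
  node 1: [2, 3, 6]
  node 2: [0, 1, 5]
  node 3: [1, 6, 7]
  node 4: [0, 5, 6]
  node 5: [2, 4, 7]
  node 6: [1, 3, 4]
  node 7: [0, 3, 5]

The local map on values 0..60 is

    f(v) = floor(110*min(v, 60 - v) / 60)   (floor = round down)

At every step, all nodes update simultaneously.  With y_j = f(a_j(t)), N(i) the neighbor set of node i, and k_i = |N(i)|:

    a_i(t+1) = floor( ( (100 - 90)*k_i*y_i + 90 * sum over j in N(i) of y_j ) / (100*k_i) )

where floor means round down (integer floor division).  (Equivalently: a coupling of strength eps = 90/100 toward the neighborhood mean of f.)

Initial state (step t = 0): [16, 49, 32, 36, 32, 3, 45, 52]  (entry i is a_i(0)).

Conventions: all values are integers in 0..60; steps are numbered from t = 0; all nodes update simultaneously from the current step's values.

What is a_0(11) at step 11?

Answer: a_0(11) = 12

Derivation:
t=0: [16, 49, 32, 36, 32, 3, 45, 52]
t=1: [37, 38, 21, 22, 23, 35, 37, 24]
t=2: [41, 40, 41, 41, 42, 41, 40, 42]
t=3: [33, 34, 34, 34, 34, 33, 34, 33]
t=4: [47, 47, 48, 47, 48, 47, 47, 48]
t=5: [22, 22, 22, 22, 22, 22, 22, 22]
t=6: [40, 40, 40, 40, 40, 40, 40, 40]
t=7: [36, 36, 36, 36, 36, 36, 36, 36]
t=8: [44, 44, 44, 44, 44, 44, 44, 44]
t=9: [29, 29, 29, 29, 29, 29, 29, 29]
t=10: [53, 53, 53, 53, 53, 53, 53, 53]
t=11: [12, 12, 12, 12, 12, 12, 12, 12]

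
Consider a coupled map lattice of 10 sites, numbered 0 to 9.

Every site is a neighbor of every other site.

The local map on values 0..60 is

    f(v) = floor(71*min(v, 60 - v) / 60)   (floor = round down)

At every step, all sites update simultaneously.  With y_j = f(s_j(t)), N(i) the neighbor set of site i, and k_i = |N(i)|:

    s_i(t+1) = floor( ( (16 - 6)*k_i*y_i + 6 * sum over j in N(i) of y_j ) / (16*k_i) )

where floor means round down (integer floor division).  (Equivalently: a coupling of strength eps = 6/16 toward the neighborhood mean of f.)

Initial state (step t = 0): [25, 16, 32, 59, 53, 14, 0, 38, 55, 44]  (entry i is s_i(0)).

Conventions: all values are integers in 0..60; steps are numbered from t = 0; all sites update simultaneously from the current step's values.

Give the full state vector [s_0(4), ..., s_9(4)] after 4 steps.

Answer: [24, 21, 25, 19, 20, 21, 19, 24, 19, 21]

Derivation:
t=0: [25, 16, 32, 59, 53, 14, 0, 38, 55, 44]
t=1: [23, 16, 25, 7, 11, 15, 6, 21, 9, 16]
t=2: [22, 17, 24, 11, 14, 17, 11, 21, 12, 17]
t=3: [23, 19, 24, 15, 17, 19, 15, 22, 16, 19]
t=4: [24, 21, 25, 19, 20, 21, 19, 24, 19, 21]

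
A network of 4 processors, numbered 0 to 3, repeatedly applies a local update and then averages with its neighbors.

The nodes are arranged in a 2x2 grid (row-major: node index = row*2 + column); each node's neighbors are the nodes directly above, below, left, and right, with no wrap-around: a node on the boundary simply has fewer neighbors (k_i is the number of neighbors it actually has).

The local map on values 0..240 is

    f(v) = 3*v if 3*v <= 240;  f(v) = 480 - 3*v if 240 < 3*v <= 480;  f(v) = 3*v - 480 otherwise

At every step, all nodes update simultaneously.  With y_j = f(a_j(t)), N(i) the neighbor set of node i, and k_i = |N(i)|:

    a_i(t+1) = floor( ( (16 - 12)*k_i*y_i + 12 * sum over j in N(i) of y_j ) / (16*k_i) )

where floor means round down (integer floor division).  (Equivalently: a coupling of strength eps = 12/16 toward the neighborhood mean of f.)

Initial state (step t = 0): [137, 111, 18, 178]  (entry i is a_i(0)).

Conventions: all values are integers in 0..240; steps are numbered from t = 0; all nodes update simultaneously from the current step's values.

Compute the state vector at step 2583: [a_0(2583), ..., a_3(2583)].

Simulating step by step:
t=0: [137, 111, 18, 178]
t=1: [92, 82, 59, 88]
t=2: [205, 216, 201, 208]
t=3: [142, 146, 135, 145]
t=4: [57, 47, 55, 55]
t=5: [157, 161, 167, 156]
t=6: [11, 8, 13, 12]
t=7: [31, 31, 35, 32]
t=8: [97, 94, 97, 98]
t=9: [192, 190, 187, 191]
t=10: [88, 93, 91, 87]
t=11: [207, 213, 214, 207]
t=12: [155, 145, 146, 155]
t=13: [36, 22, 21, 36]
t=14: [75, 97, 96, 75]
t=15: [199, 216, 216, 199]
t=16: [155, 129, 129, 155]
t=17: [73, 34, 34, 73]
t=18: [131, 189, 189, 131]
t=19: [87, 87, 87, 87]
t=20: [219, 219, 219, 219]
t=21: [177, 177, 177, 177]
t=22: [51, 51, 51, 51]
t=23: [153, 153, 153, 153]
t=24: [21, 21, 21, 21]
t=25: [63, 63, 63, 63]
t=26: [189, 189, 189, 189]
t=27: [87, 87, 87, 87]

Answer: [153, 153, 153, 153]
Key observation: The state at step 19, [87, 87, 87, 87], reappears at step 27: the system is in a cycle of period 8 from step 19 on.  Therefore the state at step 2583 equals the state at step 19 + ((2583 - 19) mod 8) = 23, which is [153, 153, 153, 153].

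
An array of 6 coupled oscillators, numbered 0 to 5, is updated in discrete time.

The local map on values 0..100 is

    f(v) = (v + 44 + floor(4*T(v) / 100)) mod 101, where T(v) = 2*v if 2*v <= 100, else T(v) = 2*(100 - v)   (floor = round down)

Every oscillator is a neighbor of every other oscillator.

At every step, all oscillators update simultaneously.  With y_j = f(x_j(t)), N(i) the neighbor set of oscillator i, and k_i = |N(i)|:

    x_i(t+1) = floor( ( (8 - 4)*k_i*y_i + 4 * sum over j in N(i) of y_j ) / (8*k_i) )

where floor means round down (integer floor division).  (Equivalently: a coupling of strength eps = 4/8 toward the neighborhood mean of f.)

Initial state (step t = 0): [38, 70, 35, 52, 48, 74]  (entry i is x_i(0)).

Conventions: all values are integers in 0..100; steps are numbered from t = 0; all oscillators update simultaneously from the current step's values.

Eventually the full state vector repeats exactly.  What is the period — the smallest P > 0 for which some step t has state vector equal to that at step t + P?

Simulating step by step:
t=0: [38, 70, 35, 52, 48, 74]
t=1: [73, 45, 71, 79, 77, 47]
t=2: [33, 63, 32, 35, 34, 64]
t=3: [65, 36, 64, 65, 65, 37]
t=4: [24, 53, 24, 24, 24, 53]
t=5: [75, 87, 75, 75, 75, 87]
t=6: [22, 26, 22, 22, 22, 26]
t=7: [68, 70, 68, 68, 68, 70]
t=8: [13, 14, 13, 13, 13, 14]
t=9: [58, 58, 58, 58, 58, 58]
t=10: [4, 4, 4, 4, 4, 4]
t=11: [48, 48, 48, 48, 48, 48]
t=12: [95, 95, 95, 95, 95, 95]
t=13: [38, 38, 38, 38, 38, 38]
t=14: [85, 85, 85, 85, 85, 85]
t=15: [29, 29, 29, 29, 29, 29]
t=16: [75, 75, 75, 75, 75, 75]
t=17: [20, 20, 20, 20, 20, 20]
t=18: [65, 65, 65, 65, 65, 65]
t=19: [10, 10, 10, 10, 10, 10]
t=20: [54, 54, 54, 54, 54, 54]
t=21: [0, 0, 0, 0, 0, 0]
t=22: [44, 44, 44, 44, 44, 44]
t=23: [91, 91, 91, 91, 91, 91]
t=24: [34, 34, 34, 34, 34, 34]
t=25: [80, 80, 80, 80, 80, 80]
t=26: [24, 24, 24, 24, 24, 24]
t=27: [69, 69, 69, 69, 69, 69]
t=28: [14, 14, 14, 14, 14, 14]
t=29: [59, 59, 59, 59, 59, 59]
t=30: [5, 5, 5, 5, 5, 5]
t=31: [49, 49, 49, 49, 49, 49]
t=32: [96, 96, 96, 96, 96, 96]
t=33: [39, 39, 39, 39, 39, 39]
t=34: [86, 86, 86, 86, 86, 86]
t=35: [30, 30, 30, 30, 30, 30]
t=36: [76, 76, 76, 76, 76, 76]
t=37: [20, 20, 20, 20, 20, 20]

Answer: 20
Key observation: The state at step 17, [20, 20, 20, 20, 20, 20], reappears at step 37 — and no state repeats earlier — so the cycle the system enters has period 20.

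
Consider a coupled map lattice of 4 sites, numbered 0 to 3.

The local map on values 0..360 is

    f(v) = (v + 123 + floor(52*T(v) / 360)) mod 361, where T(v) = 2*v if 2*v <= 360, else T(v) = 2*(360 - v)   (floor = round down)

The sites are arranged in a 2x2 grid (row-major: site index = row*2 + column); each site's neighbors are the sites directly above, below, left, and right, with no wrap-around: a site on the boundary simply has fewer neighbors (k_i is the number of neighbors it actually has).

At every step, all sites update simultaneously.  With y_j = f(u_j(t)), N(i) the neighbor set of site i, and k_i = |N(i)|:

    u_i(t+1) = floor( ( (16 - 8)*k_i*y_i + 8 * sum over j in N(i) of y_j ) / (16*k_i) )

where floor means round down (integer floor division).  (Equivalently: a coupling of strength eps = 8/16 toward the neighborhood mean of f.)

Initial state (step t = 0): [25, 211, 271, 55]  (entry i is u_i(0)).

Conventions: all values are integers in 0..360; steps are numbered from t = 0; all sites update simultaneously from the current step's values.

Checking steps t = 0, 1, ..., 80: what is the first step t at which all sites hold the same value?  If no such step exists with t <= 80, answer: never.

Simulating step by step:
t=0: [25, 211, 271, 55]  (not all equal)
t=1: [96, 95, 116, 115]  (not all equal)
t=2: [252, 251, 265, 264]  (not all equal)
t=3: [47, 46, 51, 51]  (not all equal)
t=4: [184, 183, 186, 186]  (not all equal)
t=5: [357, 357, 358, 358]  (not all equal)
t=6: [119, 119, 119, 119]  (all equal)

Answer: 6
Key observation: Synchronization is absorbing here: once all sites are equal they stay equal, and step 6 is the first all-equal step.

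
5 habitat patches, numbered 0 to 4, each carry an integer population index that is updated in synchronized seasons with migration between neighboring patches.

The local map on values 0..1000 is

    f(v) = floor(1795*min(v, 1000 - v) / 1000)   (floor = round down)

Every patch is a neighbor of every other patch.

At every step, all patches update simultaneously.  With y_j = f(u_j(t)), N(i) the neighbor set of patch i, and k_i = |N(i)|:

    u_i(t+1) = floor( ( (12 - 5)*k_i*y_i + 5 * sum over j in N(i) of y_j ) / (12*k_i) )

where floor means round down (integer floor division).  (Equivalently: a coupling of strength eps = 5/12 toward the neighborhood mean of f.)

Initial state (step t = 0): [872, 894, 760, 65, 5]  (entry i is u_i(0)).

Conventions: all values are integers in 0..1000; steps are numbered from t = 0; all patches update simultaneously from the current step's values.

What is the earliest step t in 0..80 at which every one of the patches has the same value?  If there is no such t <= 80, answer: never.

Answer: never
Key observation: The state at step 35 reappears at step 39 — the system is in a cycle of period 4 from step 35 on.  No step 0..39 is synchronized, and the cycle repeats forever, so no step up to 80 (or ever) has all patches equal.

Derivation:
t=0: [872, 894, 760, 65, 5]  (not all equal)
t=1: [211, 192, 307, 156, 105]  (not all equal)
t=2: [362, 346, 445, 315, 271]  (not all equal)
t=3: [635, 622, 707, 595, 557]  (not all equal)
t=4: [665, 676, 603, 699, 732]  (not all equal)
t=5: [591, 582, 644, 562, 534]  (not all equal)
t=6: [741, 749, 696, 766, 790]  (not all equal)
t=7: [457, 450, 496, 436, 415]  (not all equal)
t=8: [814, 807, 847, 795, 777]  (not all equal)
t=9: [338, 344, 310, 355, 370]  (not all equal)
t=10: [611, 616, 587, 626, 639]  (not all equal)
t=11: [693, 689, 714, 680, 668]  (not all equal)
t=12: [554, 558, 536, 565, 575]  (not all equal)
t=13: [796, 793, 811, 786, 778]  (not all equal)
t=14: [368, 371, 355, 377, 384]  (not all equal)
t=15: [662, 665, 651, 670, 676]  (not all equal)
t=16: [603, 601, 613, 596, 591]  (not all equal)
t=17: [714, 716, 705, 720, 724]  (not all equal)
t=18: [511, 509, 518, 505, 502]  (not all equal)
t=19: [878, 880, 873, 884, 886]  (not all equal)
t=20: [216, 214, 220, 211, 209]  (not all equal)
t=21: [385, 383, 388, 380, 379]  (not all equal)
t=22: [689, 687, 691, 684, 683]  (not all equal)
t=23: [559, 561, 558, 564, 565]  (not all equal)
t=24: [788, 787, 789, 784, 783]  (not all equal)
t=25: [381, 382, 380, 385, 385]  (not all equal)
t=26: [684, 685, 684, 688, 688]  (not all equal)
t=27: [565, 564, 565, 561, 561]  (not all equal)
t=28: [781, 782, 781, 785, 785]  (not all equal)
t=29: [391, 390, 391, 387, 387]  (not all equal)
t=30: [699, 698, 699, 696, 696]  (not all equal)
t=31: [541, 542, 541, 543, 543]  (not all equal)
t=32: [822, 821, 822, 820, 820]  (not all equal)
t=33: [320, 321, 320, 321, 321]  (not all equal)
t=34: [574, 575, 574, 575, 575]  (not all equal)
t=35: [763, 762, 763, 762, 762]  (not all equal)
t=36: [425, 426, 425, 426, 426]  (not all equal)
t=37: [762, 763, 762, 763, 763]  (not all equal)
t=38: [426, 425, 426, 425, 425]  (not all equal)
t=39: [763, 762, 763, 762, 762]  (not all equal)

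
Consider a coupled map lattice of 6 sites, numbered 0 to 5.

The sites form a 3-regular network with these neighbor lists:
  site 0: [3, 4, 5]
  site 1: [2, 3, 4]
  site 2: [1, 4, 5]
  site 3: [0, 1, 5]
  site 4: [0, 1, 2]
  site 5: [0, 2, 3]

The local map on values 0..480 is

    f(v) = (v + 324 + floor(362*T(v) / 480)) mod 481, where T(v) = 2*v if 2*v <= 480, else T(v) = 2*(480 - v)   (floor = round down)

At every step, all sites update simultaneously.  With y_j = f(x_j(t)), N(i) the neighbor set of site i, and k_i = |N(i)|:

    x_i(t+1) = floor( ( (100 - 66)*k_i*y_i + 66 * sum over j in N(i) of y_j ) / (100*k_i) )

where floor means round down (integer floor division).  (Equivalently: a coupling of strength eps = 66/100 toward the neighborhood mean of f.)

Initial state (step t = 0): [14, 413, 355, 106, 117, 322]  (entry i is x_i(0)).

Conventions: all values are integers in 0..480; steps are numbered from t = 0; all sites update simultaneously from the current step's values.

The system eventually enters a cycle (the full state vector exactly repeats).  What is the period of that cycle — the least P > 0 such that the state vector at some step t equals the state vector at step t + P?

Simulating step by step:
t=0: [14, 413, 355, 106, 117, 322]
t=1: [264, 259, 328, 282, 288, 324]
t=2: [420, 421, 412, 423, 421, 412]
t=3: [353, 352, 354, 352, 353, 354]
t=4: [387, 387, 387, 387, 387, 387]
t=5: [370, 370, 370, 370, 370, 370]
t=6: [378, 378, 378, 378, 378, 378]
t=7: [374, 374, 374, 374, 374, 374]
t=8: [376, 376, 376, 376, 376, 376]
t=9: [375, 375, 375, 375, 375, 375]
t=10: [376, 376, 376, 376, 376, 376]

Answer: 2
Key observation: The state at step 8, [376, 376, 376, 376, 376, 376], reappears at step 10 — and no state repeats earlier — so the cycle the system enters has period 2.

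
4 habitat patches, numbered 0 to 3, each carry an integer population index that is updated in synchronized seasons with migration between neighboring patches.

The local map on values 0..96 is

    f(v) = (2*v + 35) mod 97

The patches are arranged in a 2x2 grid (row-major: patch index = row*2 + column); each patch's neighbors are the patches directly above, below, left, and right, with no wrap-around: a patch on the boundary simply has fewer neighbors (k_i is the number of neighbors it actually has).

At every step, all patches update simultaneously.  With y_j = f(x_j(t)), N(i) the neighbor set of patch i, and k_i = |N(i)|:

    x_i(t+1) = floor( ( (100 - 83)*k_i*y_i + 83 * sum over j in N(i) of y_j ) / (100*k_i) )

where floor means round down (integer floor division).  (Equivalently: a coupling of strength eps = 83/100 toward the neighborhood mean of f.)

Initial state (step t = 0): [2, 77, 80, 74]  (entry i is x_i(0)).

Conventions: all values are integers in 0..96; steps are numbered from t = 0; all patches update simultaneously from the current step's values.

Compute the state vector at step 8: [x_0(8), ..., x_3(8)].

Simulating step by step:
t=0: [2, 77, 80, 74]
t=1: [45, 67, 52, 53]
t=2: [52, 42, 37, 54]
t=3: [21, 40, 38, 21]
t=4: [26, 66, 66, 26]
t=5: [72, 84, 84, 72]
t=6: [21, 69, 69, 21]
t=7: [76, 76, 76, 76]
t=8: [90, 90, 90, 90]

Answer: [90, 90, 90, 90]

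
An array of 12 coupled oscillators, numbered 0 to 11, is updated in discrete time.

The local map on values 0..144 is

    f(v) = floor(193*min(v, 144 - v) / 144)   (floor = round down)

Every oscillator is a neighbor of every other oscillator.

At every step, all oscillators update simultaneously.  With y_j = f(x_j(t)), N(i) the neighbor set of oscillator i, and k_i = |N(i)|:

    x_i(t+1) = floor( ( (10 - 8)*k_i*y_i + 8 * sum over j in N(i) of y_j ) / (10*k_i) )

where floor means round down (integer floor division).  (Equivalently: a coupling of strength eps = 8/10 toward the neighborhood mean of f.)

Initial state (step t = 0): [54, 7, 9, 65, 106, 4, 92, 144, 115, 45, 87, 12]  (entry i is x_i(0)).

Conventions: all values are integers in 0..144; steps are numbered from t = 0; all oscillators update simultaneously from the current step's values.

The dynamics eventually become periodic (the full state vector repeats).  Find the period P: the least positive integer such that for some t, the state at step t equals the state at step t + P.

Simulating step by step:
t=0: [54, 7, 9, 65, 106, 4, 92, 144, 115, 45, 87, 12]
t=1: [45, 37, 37, 47, 42, 36, 44, 35, 40, 43, 45, 37]
t=2: [54, 53, 53, 54, 54, 53, 54, 52, 53, 54, 54, 53]
t=3: [71, 71, 71, 71, 71, 71, 71, 71, 71, 71, 71, 71]
t=4: [95, 95, 95, 95, 95, 95, 95, 95, 95, 95, 95, 95]
t=5: [65, 65, 65, 65, 65, 65, 65, 65, 65, 65, 65, 65]
t=6: [87, 87, 87, 87, 87, 87, 87, 87, 87, 87, 87, 87]
t=7: [76, 76, 76, 76, 76, 76, 76, 76, 76, 76, 76, 76]
t=8: [91, 91, 91, 91, 91, 91, 91, 91, 91, 91, 91, 91]
t=9: [71, 71, 71, 71, 71, 71, 71, 71, 71, 71, 71, 71]

Answer: 6
Key observation: The state at step 3, [71, 71, 71, 71, 71, 71, 71, 71, 71, 71, 71, 71], reappears at step 9 — and no state repeats earlier — so the cycle the system enters has period 6.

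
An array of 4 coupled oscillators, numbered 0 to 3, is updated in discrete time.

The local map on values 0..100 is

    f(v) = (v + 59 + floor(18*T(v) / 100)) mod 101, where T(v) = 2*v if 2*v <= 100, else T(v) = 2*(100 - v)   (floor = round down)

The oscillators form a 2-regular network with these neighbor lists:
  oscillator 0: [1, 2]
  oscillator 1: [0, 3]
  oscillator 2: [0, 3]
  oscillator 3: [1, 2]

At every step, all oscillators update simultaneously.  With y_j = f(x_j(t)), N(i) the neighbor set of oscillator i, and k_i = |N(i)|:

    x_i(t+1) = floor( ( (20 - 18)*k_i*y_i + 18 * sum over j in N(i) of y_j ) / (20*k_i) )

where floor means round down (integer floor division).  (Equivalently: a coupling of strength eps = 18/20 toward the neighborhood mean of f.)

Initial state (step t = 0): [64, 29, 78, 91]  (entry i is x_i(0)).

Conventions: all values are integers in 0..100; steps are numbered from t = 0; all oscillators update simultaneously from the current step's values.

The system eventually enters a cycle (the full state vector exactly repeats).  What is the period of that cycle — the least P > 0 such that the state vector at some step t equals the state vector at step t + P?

Simulating step by step:
t=0: [64, 29, 78, 91]
t=1: [66, 48, 43, 68]
t=2: [21, 35, 34, 21]
t=3: [12, 78, 78, 12]
t=4: [46, 71, 71, 46]
t=5: [37, 21, 21, 37]
t=6: [79, 15, 15, 79]
t=7: [75, 47, 47, 75]
t=8: [23, 39, 39, 23]
t=9: [18, 82, 82, 18]
t=10: [49, 79, 79, 49]
t=11: [42, 26, 26, 42]
t=12: [86, 22, 22, 86]
t=13: [84, 52, 52, 84]
t=14: [29, 45, 45, 29]
t=15: [26, 90, 90, 26]
t=16: [55, 89, 89, 55]
t=17: [47, 31, 31, 47]
t=18: [2, 18, 18, 2]
t=19: [80, 63, 63, 80]
t=20: [35, 43, 43, 35]
t=21: [14, 6, 6, 14]
t=22: [68, 76, 76, 68]
t=23: [41, 37, 37, 41]
t=24: [8, 12, 12, 8]
t=25: [74, 69, 69, 74]
t=26: [38, 40, 40, 38]
t=27: [11, 9, 9, 11]
t=28: [71, 72, 72, 71]
t=29: [39, 39, 39, 39]
t=30: [11, 11, 11, 11]
t=31: [73, 73, 73, 73]
t=32: [40, 40, 40, 40]
t=33: [12, 12, 12, 12]
t=34: [75, 75, 75, 75]
t=35: [42, 42, 42, 42]
t=36: [15, 15, 15, 15]
t=37: [79, 79, 79, 79]
t=38: [44, 44, 44, 44]
t=39: [17, 17, 17, 17]
t=40: [82, 82, 82, 82]
t=41: [46, 46, 46, 46]
t=42: [20, 20, 20, 20]
t=43: [86, 86, 86, 86]
t=44: [49, 49, 49, 49]
t=45: [24, 24, 24, 24]
t=46: [91, 91, 91, 91]
t=47: [52, 52, 52, 52]
t=48: [27, 27, 27, 27]
t=49: [95, 95, 95, 95]
t=50: [54, 54, 54, 54]
t=51: [28, 28, 28, 28]
t=52: [97, 97, 97, 97]
t=53: [56, 56, 56, 56]
t=54: [29, 29, 29, 29]
t=55: [98, 98, 98, 98]
t=56: [56, 56, 56, 56]

Answer: 3
Key observation: The state at step 53, [56, 56, 56, 56], reappears at step 56 — and no state repeats earlier — so the cycle the system enters has period 3.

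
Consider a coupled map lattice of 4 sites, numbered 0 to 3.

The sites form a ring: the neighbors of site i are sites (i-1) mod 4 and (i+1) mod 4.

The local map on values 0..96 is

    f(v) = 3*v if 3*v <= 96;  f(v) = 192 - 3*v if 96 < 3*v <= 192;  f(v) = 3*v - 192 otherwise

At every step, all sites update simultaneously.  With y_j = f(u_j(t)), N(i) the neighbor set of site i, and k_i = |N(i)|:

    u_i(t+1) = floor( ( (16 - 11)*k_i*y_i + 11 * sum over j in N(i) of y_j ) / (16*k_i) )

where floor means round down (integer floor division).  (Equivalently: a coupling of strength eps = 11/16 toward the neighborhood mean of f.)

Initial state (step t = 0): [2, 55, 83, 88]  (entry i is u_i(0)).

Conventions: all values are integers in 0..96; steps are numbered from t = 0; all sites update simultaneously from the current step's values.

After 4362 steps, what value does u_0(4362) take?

Answer: u_0(4362) = 47
Key observation: The state at step 39, [36, 26, 36, 26], reappears at step 49: the system is in a cycle of period 10 from step 39 on.  Therefore the state at step 4362 equals the state at step 39 + ((4362 - 39) mod 10) = 42, which is [47, 42, 47, 42].

Derivation:
t=0: [2, 55, 83, 88]
t=1: [35, 30, 51, 44]
t=2: [78, 71, 63, 62]
t=3: [22, 22, 10, 17]
t=4: [60, 53, 49, 48]
t=5: [31, 29, 41, 34]
t=6: [89, 82, 82, 83]
t=7: [61, 61, 55, 62]
t=8: [7, 15, 13, 14]
t=9: [36, 34, 42, 33]
t=10: [89, 79, 83, 80]
t=11: [55, 59, 49, 60]
t=12: [17, 29, 23, 28]
t=13: [74, 68, 80, 67]
t=14: [16, 30, 22, 29]
t=15: [75, 67, 81, 66]
t=16: [15, 31, 21, 30]
t=17: [76, 66, 82, 65]
t=18: [14, 32, 19, 31]
t=19: [78, 64, 82, 63]
t=20: [14, 33, 17, 33]
t=21: [77, 61, 79, 61]
t=22: [18, 31, 20, 31]
t=23: [80, 68, 82, 68]
t=24: [23, 38, 25, 38]
t=25: [75, 73, 77, 73]
t=26: [28, 33, 30, 33]
t=27: [90, 88, 92, 88]
t=28: [73, 78, 75, 78]
t=29: [37, 33, 39, 33]
t=30: [89, 82, 87, 82]
t=31: [60, 66, 58, 66]
t=32: [7, 12, 9, 12]
t=33: [31, 27, 33, 27]
t=34: [84, 89, 84, 89]
t=35: [70, 64, 70, 64]
t=36: [5, 12, 5, 12]
t=37: [29, 21, 29, 21]
t=38: [70, 79, 70, 79]
t=39: [36, 26, 36, 26]
t=40: [79, 82, 79, 82]
t=41: [51, 47, 51, 47]
t=42: [47, 42, 47, 42]
t=43: [61, 55, 61, 55]
t=44: [21, 14, 21, 14]
t=45: [48, 56, 48, 56]
t=46: [31, 40, 31, 40]
t=47: [78, 86, 78, 86]
t=48: [58, 49, 58, 49]
t=49: [36, 26, 36, 26]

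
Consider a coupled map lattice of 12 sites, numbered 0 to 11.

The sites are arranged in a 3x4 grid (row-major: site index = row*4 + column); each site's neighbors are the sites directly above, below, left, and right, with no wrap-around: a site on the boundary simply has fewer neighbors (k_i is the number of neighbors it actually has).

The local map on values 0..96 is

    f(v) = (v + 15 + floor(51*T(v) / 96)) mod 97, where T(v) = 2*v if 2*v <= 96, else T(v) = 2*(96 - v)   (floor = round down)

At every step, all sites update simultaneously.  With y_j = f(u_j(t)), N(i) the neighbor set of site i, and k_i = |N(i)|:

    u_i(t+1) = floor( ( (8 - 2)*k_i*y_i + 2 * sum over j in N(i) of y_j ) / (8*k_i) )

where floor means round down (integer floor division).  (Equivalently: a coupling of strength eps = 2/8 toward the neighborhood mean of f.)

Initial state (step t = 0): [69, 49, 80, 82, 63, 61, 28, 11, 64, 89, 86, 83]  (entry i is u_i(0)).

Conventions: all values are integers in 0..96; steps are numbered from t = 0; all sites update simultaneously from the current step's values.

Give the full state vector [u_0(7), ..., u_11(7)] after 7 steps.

Simulating step by step:
t=0: [69, 49, 80, 82, 63, 61, 28, 11, 64, 89, 86, 83]
t=1: [15, 15, 19, 17, 15, 19, 59, 36, 15, 14, 18, 16]
t=2: [45, 46, 49, 55, 45, 49, 27, 76, 44, 44, 47, 53]
t=3: [10, 12, 20, 15, 10, 18, 56, 19, 8, 9, 18, 15]
t=4: [35, 41, 50, 47, 36, 46, 25, 49, 31, 36, 46, 47]
t=5: [76, 11, 18, 14, 81, 24, 53, 19, 80, 75, 23, 14]
t=6: [17, 38, 47, 45, 18, 53, 26, 49, 14, 23, 52, 46]
t=7: [55, 76, 24, 11, 48, 29, 54, 19, 46, 52, 23, 13]

Answer: [55, 76, 24, 11, 48, 29, 54, 19, 46, 52, 23, 13]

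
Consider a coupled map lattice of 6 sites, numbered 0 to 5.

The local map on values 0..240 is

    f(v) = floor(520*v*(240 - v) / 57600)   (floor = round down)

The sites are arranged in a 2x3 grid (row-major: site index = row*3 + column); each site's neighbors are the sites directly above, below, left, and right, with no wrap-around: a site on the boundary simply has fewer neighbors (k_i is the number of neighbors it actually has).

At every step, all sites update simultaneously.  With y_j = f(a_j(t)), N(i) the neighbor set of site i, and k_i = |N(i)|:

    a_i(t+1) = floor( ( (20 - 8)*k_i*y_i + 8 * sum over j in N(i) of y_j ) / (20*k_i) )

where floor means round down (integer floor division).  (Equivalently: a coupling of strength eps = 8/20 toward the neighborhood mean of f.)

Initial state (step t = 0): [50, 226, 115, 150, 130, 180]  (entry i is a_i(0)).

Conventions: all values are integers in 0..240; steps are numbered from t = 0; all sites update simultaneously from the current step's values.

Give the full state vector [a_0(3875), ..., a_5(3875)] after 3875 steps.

Simulating step by step:
t=0: [50, 226, 115, 150, 130, 180]
t=1: [80, 62, 102, 115, 110, 109]
t=2: [114, 108, 121, 126, 124, 128]
t=3: [128, 128, 128, 129, 128, 129]
t=4: [129, 129, 129, 129, 129, 129]
t=5: [129, 129, 129, 129, 129, 129]

Answer: [129, 129, 129, 129, 129, 129]
Key observation: The state at step 4, [129, 129, 129, 129, 129, 129], reappears at step 5: the system is in a cycle of period 1 from step 4 on.  Therefore the state at step 3875 equals the state at step 4 + ((3875 - 4) mod 1) = 4, which is [129, 129, 129, 129, 129, 129].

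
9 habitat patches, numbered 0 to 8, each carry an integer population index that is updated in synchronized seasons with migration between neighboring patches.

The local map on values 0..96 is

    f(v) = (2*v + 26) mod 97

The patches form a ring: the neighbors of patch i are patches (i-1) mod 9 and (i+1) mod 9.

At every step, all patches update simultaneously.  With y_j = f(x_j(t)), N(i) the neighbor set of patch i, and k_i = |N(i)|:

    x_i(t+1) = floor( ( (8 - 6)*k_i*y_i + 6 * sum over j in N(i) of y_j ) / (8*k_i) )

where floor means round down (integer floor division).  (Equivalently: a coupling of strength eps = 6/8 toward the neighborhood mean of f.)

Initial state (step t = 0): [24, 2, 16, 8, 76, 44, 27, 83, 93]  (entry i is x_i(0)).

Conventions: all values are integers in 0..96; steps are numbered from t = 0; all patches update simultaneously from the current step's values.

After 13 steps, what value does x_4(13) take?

Answer: x_4(13) = 34

Derivation:
t=0: [24, 2, 16, 8, 76, 44, 27, 83, 93]
t=1: [36, 57, 41, 62, 42, 64, 62, 60, 67]
t=2: [40, 15, 38, 22, 44, 39, 53, 55, 34]
t=3: [58, 19, 48, 25, 33, 21, 26, 58, 41]
t=4: [39, 42, 58, 62, 77, 80, 61, 44, 36]
t=5: [7, 22, 36, 61, 74, 72, 52, 23, 9]
t=6: [52, 32, 45, 42, 65, 59, 62, 46, 53]
t=7: [55, 42, 43, 32, 37, 53, 38, 38, 29]
t=8: [46, 23, 42, 29, 47, 11, 16, 34, 37]
t=9: [33, 30, 61, 34, 55, 42, 67, 46, 43]
t=10: [60, 75, 80, 57, 49, 41, 28, 34, 46]
t=11: [49, 71, 68, 54, 27, 43, 59, 62, 58]
t=12: [50, 52, 56, 63, 39, 51, 37, 47, 41]
t=13: [23, 34, 43, 31, 34, 11, 21, 11, 22]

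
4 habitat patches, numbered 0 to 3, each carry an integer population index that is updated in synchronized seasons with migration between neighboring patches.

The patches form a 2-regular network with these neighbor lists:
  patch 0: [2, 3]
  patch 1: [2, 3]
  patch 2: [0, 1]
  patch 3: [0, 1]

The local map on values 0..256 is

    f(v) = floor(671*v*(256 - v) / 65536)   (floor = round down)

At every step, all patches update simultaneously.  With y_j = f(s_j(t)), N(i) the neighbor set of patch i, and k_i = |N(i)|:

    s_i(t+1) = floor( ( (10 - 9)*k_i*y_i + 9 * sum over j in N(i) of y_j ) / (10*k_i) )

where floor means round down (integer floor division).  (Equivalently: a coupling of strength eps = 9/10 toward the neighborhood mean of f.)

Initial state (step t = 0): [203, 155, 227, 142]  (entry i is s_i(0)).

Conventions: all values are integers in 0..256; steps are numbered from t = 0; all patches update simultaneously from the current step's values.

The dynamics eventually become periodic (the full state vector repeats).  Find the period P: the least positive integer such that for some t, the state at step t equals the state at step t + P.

Simulating step by step:
t=0: [203, 155, 227, 142]
t=1: [115, 120, 128, 138]
t=2: [166, 166, 166, 166]
t=3: [152, 152, 152, 152]
t=4: [161, 161, 161, 161]
t=5: [156, 156, 156, 156]
t=6: [159, 159, 159, 159]
t=7: [157, 157, 157, 157]
t=8: [159, 159, 159, 159]

Answer: 2
Key observation: The state at step 6, [159, 159, 159, 159], reappears at step 8 — and no state repeats earlier — so the cycle the system enters has period 2.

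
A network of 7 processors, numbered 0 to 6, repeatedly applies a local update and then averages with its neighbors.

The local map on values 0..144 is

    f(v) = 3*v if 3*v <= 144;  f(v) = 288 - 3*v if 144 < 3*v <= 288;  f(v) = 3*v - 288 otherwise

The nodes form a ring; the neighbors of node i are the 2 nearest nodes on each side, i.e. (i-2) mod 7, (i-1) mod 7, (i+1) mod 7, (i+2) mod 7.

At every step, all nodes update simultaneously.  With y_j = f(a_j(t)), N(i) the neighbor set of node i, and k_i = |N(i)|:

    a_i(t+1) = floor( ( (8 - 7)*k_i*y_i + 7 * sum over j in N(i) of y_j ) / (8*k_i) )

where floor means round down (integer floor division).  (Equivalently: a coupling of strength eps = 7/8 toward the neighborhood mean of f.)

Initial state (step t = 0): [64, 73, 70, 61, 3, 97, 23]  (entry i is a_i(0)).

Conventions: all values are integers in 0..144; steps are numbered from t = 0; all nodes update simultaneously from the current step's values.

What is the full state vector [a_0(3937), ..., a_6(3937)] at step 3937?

Simulating step by step:
t=0: [64, 73, 70, 61, 3, 97, 23]
t=1: [59, 84, 70, 47, 56, 61, 47]
t=2: [92, 107, 99, 91, 116, 125, 99]
t=3: [31, 13, 27, 43, 33, 31, 43]
t=4: [86, 99, 88, 84, 106, 110, 87]
t=5: [26, 26, 25, 27, 31, 32, 27]
t=6: [81, 78, 81, 84, 84, 84, 85]
t=7: [42, 41, 43, 41, 37, 37, 41]
t=8: [122, 124, 121, 119, 120, 119, 118]
t=9: [74, 73, 75, 74, 70, 70, 74]
t=10: [68, 65, 68, 71, 69, 70, 71]
t=11: [82, 81, 83, 82, 78, 78, 82]
t=12: [44, 41, 44, 47, 45, 46, 47]
t=13: [133, 134, 132, 133, 137, 137, 133]
t=14: [113, 110, 113, 116, 114, 115, 116]
t=15: [52, 53, 51, 52, 56, 56, 52]
t=16: [129, 132, 129, 126, 128, 127, 126]
t=17: [97, 96, 98, 97, 93, 93, 97]
t=18: [4, 3, 4, 5, 5, 5, 4]
t=19: [12, 12, 12, 13, 13, 13, 12]
t=20: [36, 36, 37, 37, 37, 37, 37]
t=21: [109, 109, 109, 110, 111, 110, 109]
t=22: [39, 39, 40, 41, 41, 41, 40]
t=23: [119, 119, 120, 121, 121, 121, 120]
t=24: [71, 71, 72, 73, 73, 73, 72]
t=25: [72, 72, 72, 70, 70, 70, 72]
t=26: [73, 73, 74, 75, 75, 75, 74]
t=27: [66, 66, 66, 64, 64, 64, 66]
t=28: [91, 91, 92, 93, 93, 93, 92]
t=29: [12, 12, 12, 10, 10, 10, 12]
t=30: [34, 34, 33, 32, 32, 32, 33]
t=31: [99, 99, 99, 97, 97, 97, 99]
t=32: [7, 7, 6, 5, 5, 5, 6]
t=33: [18, 18, 18, 16, 16, 16, 18]
t=34: [52, 52, 51, 50, 50, 50, 51]
t=35: [134, 134, 135, 136, 136, 136, 135]
t=36: [116, 116, 117, 118, 118, 118, 117]
t=37: [62, 62, 63, 64, 64, 64, 63]
t=38: [99, 99, 99, 97, 97, 97, 99]

Answer: [99, 99, 99, 97, 97, 97, 99]
Key observation: The state at step 31, [99, 99, 99, 97, 97, 97, 99], reappears at step 38: the system is in a cycle of period 7 from step 31 on.  Therefore the state at step 3937 equals the state at step 31 + ((3937 - 31) mod 7) = 31, which is [99, 99, 99, 97, 97, 97, 99].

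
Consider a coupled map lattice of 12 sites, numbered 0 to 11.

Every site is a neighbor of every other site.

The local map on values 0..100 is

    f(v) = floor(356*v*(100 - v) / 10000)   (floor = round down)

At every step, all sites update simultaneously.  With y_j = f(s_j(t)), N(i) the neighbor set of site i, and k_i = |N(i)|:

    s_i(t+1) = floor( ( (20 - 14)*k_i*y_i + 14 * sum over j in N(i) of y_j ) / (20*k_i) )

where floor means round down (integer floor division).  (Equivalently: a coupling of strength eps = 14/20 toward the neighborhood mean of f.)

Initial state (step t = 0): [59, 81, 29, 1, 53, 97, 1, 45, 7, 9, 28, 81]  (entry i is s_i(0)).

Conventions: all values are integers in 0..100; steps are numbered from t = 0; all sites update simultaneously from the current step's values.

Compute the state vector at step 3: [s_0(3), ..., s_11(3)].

Answer: [42, 42, 42, 43, 42, 43, 43, 42, 42, 42, 42, 42]

Derivation:
t=0: [59, 81, 29, 1, 53, 97, 1, 45, 7, 9, 28, 81]
t=1: [57, 49, 54, 37, 57, 39, 37, 57, 42, 43, 53, 49]
t=2: [86, 86, 86, 85, 86, 85, 85, 86, 86, 86, 86, 86]
t=3: [42, 42, 42, 43, 42, 43, 43, 42, 42, 42, 42, 42]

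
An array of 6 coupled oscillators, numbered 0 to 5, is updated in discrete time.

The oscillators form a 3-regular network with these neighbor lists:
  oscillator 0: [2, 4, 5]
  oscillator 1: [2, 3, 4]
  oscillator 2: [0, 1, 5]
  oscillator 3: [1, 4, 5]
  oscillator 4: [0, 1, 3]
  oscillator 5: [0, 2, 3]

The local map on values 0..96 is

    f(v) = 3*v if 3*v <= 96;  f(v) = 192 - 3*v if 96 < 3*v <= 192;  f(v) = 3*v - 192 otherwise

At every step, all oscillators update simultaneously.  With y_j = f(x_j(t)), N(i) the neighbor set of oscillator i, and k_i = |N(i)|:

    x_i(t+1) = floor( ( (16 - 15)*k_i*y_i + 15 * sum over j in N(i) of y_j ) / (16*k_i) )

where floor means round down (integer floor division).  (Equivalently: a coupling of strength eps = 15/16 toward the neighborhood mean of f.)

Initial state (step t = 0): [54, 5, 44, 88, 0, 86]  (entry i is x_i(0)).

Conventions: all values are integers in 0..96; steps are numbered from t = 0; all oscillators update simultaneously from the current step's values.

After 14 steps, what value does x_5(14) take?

Answer: x_5(14) = 60

Derivation:
t=0: [54, 5, 44, 88, 0, 86]
t=1: [41, 42, 38, 29, 36, 54]
t=2: [64, 81, 56, 61, 74, 75]
t=3: [27, 22, 27, 36, 20, 12]
t=4: [60, 74, 62, 55, 75, 79]
t=5: [27, 22, 27, 35, 23, 16]
t=6: [66, 78, 66, 62, 77, 80]
t=7: [29, 18, 30, 40, 19, 8]
t=8: [58, 71, 57, 46, 70, 79]
t=9: [27, 30, 27, 29, 30, 31]
t=10: [87, 86, 87, 90, 86, 83]
t=11: [64, 70, 64, 63, 70, 71]
t=12: [12, 7, 12, 18, 7, 2]
t=13: [21, 36, 21, 18, 36, 39]
t=14: [73, 68, 73, 79, 68, 60]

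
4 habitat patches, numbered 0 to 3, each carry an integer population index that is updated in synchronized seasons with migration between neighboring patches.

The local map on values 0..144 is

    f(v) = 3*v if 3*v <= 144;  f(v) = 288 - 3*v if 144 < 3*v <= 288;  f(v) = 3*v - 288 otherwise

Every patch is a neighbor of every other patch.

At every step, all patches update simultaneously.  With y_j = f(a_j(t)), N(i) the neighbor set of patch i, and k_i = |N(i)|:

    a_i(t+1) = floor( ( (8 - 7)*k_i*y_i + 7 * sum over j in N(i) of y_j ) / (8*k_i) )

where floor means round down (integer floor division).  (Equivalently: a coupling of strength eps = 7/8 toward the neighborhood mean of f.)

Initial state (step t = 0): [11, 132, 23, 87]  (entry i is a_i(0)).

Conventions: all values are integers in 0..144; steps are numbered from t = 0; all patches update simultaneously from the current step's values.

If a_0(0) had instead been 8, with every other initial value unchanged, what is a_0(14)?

Answer: a_0(14) = 18
Key observation: This trace re-runs the system from the modified initial state.

Derivation:
t=0: [8, 132, 23, 87]
t=1: [62, 48, 55, 62]
t=2: [120, 113, 116, 120]
t=3: [62, 65, 64, 62]
t=4: [97, 99, 98, 97]
t=5: [5, 4, 5, 5]
t=6: [14, 14, 14, 14]
t=7: [42, 42, 42, 42]
t=8: [126, 126, 126, 126]
t=9: [90, 90, 90, 90]
t=10: [18, 18, 18, 18]
t=11: [54, 54, 54, 54]
t=12: [126, 126, 126, 126]
t=13: [90, 90, 90, 90]
t=14: [18, 18, 18, 18]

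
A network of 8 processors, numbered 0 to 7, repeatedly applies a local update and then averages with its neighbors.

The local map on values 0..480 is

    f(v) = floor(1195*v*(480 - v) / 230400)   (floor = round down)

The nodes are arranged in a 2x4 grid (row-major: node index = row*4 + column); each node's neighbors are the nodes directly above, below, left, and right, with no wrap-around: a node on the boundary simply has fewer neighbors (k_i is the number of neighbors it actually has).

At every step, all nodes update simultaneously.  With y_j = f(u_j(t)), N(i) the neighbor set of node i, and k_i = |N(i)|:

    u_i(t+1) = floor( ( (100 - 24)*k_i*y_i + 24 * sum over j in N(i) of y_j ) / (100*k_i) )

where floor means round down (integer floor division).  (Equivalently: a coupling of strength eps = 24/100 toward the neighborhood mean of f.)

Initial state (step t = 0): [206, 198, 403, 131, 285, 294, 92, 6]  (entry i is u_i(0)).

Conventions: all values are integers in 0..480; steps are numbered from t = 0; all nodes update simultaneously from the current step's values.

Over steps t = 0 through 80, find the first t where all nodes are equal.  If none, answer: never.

Simulating step by step:
t=0: [206, 198, 403, 131, 285, 294, 92, 6]  (not all equal)
t=1: [291, 278, 178, 201, 287, 276, 177, 61]  (not all equal)
t=2: [285, 289, 280, 269, 287, 290, 267, 168]  (not all equal)
t=3: [287, 286, 290, 290, 286, 285, 291, 276]  (not all equal)
t=4: [287, 286, 285, 285, 287, 287, 285, 290]  (not all equal)
t=5: [287, 287, 287, 287, 287, 287, 287, 285]  (not all equal)
t=6: [287, 287, 287, 287, 287, 287, 287, 287]  (all equal)

Answer: 6
Key observation: Synchronization is absorbing here: once all nodes are equal they stay equal, and step 6 is the first all-equal step.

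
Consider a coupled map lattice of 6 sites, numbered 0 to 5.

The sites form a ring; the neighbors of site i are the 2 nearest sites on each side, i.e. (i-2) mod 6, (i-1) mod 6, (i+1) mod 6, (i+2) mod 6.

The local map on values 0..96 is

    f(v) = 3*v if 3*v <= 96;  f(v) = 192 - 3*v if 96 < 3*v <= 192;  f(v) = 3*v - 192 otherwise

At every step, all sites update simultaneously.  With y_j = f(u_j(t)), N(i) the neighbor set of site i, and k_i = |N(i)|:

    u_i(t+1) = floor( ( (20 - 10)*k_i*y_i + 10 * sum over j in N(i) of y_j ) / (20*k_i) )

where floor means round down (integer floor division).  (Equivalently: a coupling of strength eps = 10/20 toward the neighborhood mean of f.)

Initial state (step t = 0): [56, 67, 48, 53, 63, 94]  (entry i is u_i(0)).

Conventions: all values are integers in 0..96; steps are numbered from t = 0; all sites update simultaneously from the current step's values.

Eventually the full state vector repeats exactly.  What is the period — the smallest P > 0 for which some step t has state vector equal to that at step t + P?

Answer: 2
Key observation: The state at step 77, [24, 24, 25, 24, 24, 25], reappears at step 79 — and no state repeats earlier — so the cycle the system enters has period 2.

Derivation:
t=0: [56, 67, 48, 53, 63, 94]
t=1: [30, 28, 32, 35, 25, 53]
t=2: [81, 80, 90, 79, 75, 58]
t=3: [47, 48, 61, 44, 40, 31]
t=4: [53, 50, 33, 57, 62, 75]
t=5: [38, 43, 59, 32, 25, 29]
t=6: [69, 66, 46, 78, 72, 82]
t=7: [24, 23, 37, 38, 32, 37]
t=8: [76, 73, 79, 79, 87, 79]
t=9: [41, 34, 44, 45, 55, 44]
t=10: [64, 75, 60, 58, 44, 60]
t=11: [14, 21, 19, 23, 35, 19]
t=12: [54, 59, 61, 67, 71, 61]
t=13: [21, 14, 13, 11, 17, 13]
t=14: [52, 42, 43, 37, 47, 43]
t=15: [48, 63, 60, 70, 55, 60]
t=16: [30, 12, 18, 15, 24, 18]
t=17: [72, 48, 57, 49, 66, 57]
t=18: [24, 37, 25, 34, 16, 25]
t=19: [70, 79, 73, 79, 63, 73]
t=20: [21, 37, 27, 35, 16, 27]
t=21: [67, 79, 75, 79, 63, 75]
t=22: [18, 37, 29, 36, 16, 29]
t=23: [64, 79, 76, 79, 63, 76]
t=24: [15, 37, 29, 37, 16, 29]
t=25: [60, 78, 75, 78, 61, 75]
t=26: [20, 36, 29, 35, 19, 29]
t=27: [69, 82, 79, 82, 68, 79]
t=28: [27, 46, 39, 46, 25, 39]
t=29: [75, 62, 70, 61, 73, 70]
t=30: [25, 12, 18, 13, 23, 18]
t=31: [64, 45, 54, 46, 62, 54]
t=32: [15, 42, 29, 42, 17, 29]
t=33: [58, 68, 72, 69, 61, 72]
t=34: [17, 16, 18, 16, 14, 18]
t=35: [50, 49, 50, 48, 46, 50]
t=36: [43, 44, 44, 46, 48, 44]
t=37: [60, 59, 58, 55, 53, 58]
t=38: [16, 16, 19, 24, 25, 19]
t=39: [53, 53, 58, 65, 66, 58]
t=40: [25, 25, 18, 10, 12, 18]
t=41: [64, 64, 54, 42, 44, 54]
t=42: [15, 15, 30, 48, 45, 30]
t=43: [57, 56, 69, 59, 62, 69]
t=44: [18, 20, 15, 15, 11, 15]
t=45: [49, 53, 46, 45, 40, 46]
t=46: [49, 42, 52, 55, 62, 52]
t=47: [40, 51, 36, 31, 21, 36]
t=48: [69, 61, 75, 80, 73, 75]
t=49: [20, 20, 28, 36, 29, 28]
t=50: [69, 69, 78, 81, 82, 78]
t=51: [26, 26, 37, 44, 45, 37]
t=52: [76, 76, 74, 67, 66, 74]
t=53: [30, 31, 25, 17, 16, 25]
t=54: [81, 82, 72, 61, 60, 72]
t=55: [39, 40, 27, 18, 19, 27]
t=56: [73, 72, 72, 63, 64, 72]
t=57: [22, 21, 18, 10, 9, 18]
t=58: [57, 57, 50, 39, 39, 50]
t=59: [33, 33, 45, 60, 60, 45]
t=60: [73, 73, 54, 33, 33, 54]
t=61: [36, 36, 45, 69, 69, 45]
t=62: [68, 68, 53, 34, 34, 53]
t=63: [27, 27, 42, 66, 66, 42]
t=64: [67, 67, 54, 30, 30, 54]
t=65: [24, 24, 39, 64, 64, 39]
t=66: [63, 63, 55, 27, 27, 55]
t=67: [18, 18, 34, 57, 57, 34]
t=68: [58, 58, 63, 42, 42, 63]
t=69: [20, 20, 22, 44, 44, 22]
t=70: [61, 61, 63, 61, 61, 63]
t=71: [7, 7, 6, 7, 7, 6]
t=72: [20, 20, 19, 20, 20, 19]
t=73: [59, 59, 58, 59, 59, 58]
t=74: [15, 15, 16, 15, 15, 16]
t=75: [45, 45, 46, 45, 45, 46]
t=76: [56, 56, 55, 56, 56, 55]
t=77: [24, 24, 25, 24, 24, 25]
t=78: [72, 72, 73, 72, 72, 73]
t=79: [24, 24, 25, 24, 24, 25]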